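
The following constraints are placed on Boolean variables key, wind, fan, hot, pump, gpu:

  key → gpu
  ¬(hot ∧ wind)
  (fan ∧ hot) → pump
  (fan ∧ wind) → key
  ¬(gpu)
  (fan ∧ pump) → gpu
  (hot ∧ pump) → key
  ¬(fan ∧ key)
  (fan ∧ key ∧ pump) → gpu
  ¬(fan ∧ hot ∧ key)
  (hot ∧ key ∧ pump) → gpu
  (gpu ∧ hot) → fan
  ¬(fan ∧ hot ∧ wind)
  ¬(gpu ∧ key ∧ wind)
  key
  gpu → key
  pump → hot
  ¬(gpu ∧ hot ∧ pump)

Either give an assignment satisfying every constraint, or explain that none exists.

Unsatisfiable

Case key = True:
  (gpu ∨ ¬key) forces gpu = True.
  Clause (¬gpu) is falsified — contradiction.
Case key = False:
  Clause (key) is falsified — contradiction.
Both cases fail, so the formula is unsatisfiable.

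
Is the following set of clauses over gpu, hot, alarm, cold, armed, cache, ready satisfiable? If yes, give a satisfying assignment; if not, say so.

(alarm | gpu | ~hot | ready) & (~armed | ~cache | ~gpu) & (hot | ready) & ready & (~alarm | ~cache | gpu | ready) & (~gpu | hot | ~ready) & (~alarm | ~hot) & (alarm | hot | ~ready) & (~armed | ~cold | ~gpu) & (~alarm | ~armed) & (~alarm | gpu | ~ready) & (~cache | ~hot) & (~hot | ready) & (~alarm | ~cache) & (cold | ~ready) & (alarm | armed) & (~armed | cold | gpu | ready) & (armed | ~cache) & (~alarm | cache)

gpu = False; hot = True; alarm = False; cold = True; armed = True; cache = False; ready = True

Unit clause (ready) forces ready = True.
In (cold | ~ready) only cold is left, so cold = True.
Try gpu = True:
  (~gpu | hot | ~ready) forces hot = True.
  (~alarm | ~hot) forces alarm = False.
  (~armed | ~cold | ~gpu) forces armed = False.
  clause (alarm | armed) is falsified — backtrack.
So gpu = False.
  then (~alarm | gpu | ~ready) forces alarm = False.
  then (alarm | armed) forces armed = True.
  then (alarm | hot | ~ready) forces hot = True.
  then (~cache | ~hot) forces cache = False.
All clauses satisfied.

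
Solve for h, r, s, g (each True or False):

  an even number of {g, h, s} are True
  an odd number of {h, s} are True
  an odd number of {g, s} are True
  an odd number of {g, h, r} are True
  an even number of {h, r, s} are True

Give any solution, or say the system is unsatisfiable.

h=T; r=T; s=F; g=T

{g, h, s}: 2 true → even ✓
{h, s}: 1 true → odd ✓
{g, s}: 1 true → odd ✓
{g, h, r}: 3 true → odd ✓
{h, r, s}: 2 true → even ✓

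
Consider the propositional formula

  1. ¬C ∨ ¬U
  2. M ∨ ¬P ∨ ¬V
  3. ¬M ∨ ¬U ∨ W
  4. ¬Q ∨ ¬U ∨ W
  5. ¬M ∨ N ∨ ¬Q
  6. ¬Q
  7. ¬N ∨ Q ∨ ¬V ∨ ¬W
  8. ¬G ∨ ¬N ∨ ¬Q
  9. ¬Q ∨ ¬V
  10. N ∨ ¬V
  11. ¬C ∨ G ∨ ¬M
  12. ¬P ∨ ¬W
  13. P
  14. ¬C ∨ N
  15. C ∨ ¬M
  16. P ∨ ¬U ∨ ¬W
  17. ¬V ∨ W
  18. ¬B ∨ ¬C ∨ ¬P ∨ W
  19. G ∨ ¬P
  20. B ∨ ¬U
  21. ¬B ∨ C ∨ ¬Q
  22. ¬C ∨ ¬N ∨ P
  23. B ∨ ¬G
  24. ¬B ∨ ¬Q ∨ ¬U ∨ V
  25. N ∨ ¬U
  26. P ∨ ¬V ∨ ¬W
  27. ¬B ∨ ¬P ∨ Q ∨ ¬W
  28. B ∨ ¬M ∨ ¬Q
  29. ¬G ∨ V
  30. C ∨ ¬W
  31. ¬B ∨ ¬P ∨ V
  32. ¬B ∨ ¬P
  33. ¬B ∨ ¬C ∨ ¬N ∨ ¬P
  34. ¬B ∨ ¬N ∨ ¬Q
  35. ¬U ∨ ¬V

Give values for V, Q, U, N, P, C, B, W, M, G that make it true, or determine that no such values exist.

Case Q = True:
  Clause (¬Q) is falsified — contradiction.
Case Q = False:
  (P) forces P = True.
  (¬P ∨ ¬W) forces W = False.
  (¬V ∨ W) forces V = False.
  (G ∨ ¬P) forces G = True.
  Clause (¬G ∨ V) is falsified — contradiction.
Both cases fail, so the formula is unsatisfiable.

Unsatisfiable — no assignment works.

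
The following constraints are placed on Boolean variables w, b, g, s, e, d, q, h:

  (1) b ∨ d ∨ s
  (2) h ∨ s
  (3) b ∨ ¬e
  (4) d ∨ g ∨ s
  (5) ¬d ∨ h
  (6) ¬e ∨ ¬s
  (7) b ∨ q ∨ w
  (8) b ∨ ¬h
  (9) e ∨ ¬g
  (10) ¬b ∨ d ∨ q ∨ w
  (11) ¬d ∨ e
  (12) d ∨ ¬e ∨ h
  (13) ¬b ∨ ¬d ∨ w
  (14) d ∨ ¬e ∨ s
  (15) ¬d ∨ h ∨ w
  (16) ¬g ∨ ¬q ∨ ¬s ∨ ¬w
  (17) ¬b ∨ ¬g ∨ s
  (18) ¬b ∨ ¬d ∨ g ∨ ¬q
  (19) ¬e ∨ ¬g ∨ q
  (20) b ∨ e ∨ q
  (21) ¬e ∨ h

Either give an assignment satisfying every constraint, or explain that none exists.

w=F, b=T, g=F, s=T, e=F, d=F, q=T, h=F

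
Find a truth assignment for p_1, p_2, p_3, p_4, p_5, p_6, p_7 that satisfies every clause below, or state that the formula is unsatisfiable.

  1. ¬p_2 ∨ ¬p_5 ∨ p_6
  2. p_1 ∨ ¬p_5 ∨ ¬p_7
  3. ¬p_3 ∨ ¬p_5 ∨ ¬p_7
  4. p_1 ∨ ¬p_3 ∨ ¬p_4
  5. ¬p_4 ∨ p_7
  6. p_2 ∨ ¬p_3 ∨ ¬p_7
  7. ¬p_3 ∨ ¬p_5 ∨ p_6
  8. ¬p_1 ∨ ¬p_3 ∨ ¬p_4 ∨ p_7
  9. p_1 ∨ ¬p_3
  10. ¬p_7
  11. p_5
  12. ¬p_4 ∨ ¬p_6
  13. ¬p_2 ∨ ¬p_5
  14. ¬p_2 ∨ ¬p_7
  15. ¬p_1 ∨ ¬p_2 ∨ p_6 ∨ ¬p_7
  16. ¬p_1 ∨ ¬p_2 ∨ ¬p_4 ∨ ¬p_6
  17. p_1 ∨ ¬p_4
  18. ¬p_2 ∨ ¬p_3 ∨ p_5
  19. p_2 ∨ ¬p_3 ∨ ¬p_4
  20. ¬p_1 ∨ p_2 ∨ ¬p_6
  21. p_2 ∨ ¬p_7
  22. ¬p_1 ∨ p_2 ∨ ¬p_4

p_1 = False; p_2 = False; p_3 = False; p_4 = False; p_5 = True; p_6 = True; p_7 = False

Unit clause (¬p_7) forces p_7 = False.
Unit clause (p_5) forces p_5 = True.
In (¬p_2 ∨ ¬p_5) only ¬p_2 is left, so p_2 = False.
In (¬p_4 ∨ p_7) only ¬p_4 is left, so p_4 = False.
Set p_1 = False.
  then (p_1 ∨ ¬p_3) forces p_3 = False.
Set p_6 = True.
All clauses satisfied.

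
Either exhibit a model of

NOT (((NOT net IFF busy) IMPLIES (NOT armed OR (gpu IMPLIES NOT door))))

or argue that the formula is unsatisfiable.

net = False, armed = True, busy = True, gpu = True, door = True

  NOT (((NOT net IFF busy) IMPLIES (NOT armed OR (gpu IMPLIES NOT door)))) = True
    (NOT net IFF busy) IMPLIES (NOT armed OR (gpu IMPLIES NOT door)) = False
      NOT net IFF busy = True
        NOT net = True
      NOT armed OR (gpu IMPLIES NOT door) = False
        NOT armed = False
        gpu IMPLIES NOT door = False
          NOT door = False
The formula evaluates to True.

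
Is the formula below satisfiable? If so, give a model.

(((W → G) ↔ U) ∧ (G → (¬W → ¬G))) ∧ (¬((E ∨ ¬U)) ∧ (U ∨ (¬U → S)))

E: False, W: True, S: True, G: True, U: True

  ((W → G) ↔ U) ∧ (G → (¬W → ¬G)) = True
    (W → G) ↔ U = True
      W → G = True
    G → (¬W → ¬G) = True
      ¬W → ¬G = True
        ¬W = False
        ¬G = False
  ¬((E ∨ ¬U)) ∧ (U ∨ (¬U → S)) = True
    ¬((E ∨ ¬U)) = True
      E ∨ ¬U = False
        ¬U = False
    U ∨ (¬U → S) = True
      ¬U → S = True
        ¬U = False
Both conjuncts True, so the formula holds.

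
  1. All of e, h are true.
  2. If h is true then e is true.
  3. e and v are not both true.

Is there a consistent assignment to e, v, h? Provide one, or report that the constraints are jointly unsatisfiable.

e=T, v=F, h=T

  (1) {e, h}: all 2 true ✓
  (2) h=T ⇒ e: T ✓
  (3) e=T, v=F — not both ✓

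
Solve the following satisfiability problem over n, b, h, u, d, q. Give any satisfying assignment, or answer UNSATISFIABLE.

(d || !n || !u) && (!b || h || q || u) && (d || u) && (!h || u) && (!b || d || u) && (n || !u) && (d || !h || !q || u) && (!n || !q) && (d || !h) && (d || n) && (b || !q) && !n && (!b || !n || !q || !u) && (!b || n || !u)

Unit clause (!n) forces n = False.
In (n || !u) only !u is left, so u = False.
In (d || n) only d is left, so d = True.
In (!h || u) only !h is left, so h = False.
Set b = False.
  then (b || !q) forces q = False.
All clauses satisfied.

n = False; b = False; h = False; u = False; d = True; q = False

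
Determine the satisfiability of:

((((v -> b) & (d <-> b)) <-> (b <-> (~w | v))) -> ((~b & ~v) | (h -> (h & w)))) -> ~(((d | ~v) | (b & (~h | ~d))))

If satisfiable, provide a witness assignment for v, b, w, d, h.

v=T; b=T; w=F; d=T; h=T

  ((((v -> b) & (d <-> b)) <-> (b <-> (~w | v))) -> ((~b & ~v) | (h -> (h & w)))) -> ~(((d | ~v) | (b & (~h | ~d)))) = True
    (((v -> b) & (d <-> b)) <-> (b <-> (~w | v))) -> ((~b & ~v) | (h -> (h & w))) = False
      ((v -> b) & (d <-> b)) <-> (b <-> (~w | v)) = True
        (v -> b) & (d <-> b) = True
          v -> b = True
          d <-> b = True
        b <-> (~w | v) = True
          ~w | v = True
            ~w = True
      (~b & ~v) | (h -> (h & w)) = False
        ~b & ~v = False
          ~b = False
          ~v = False
        h -> (h & w) = False
          h & w = False
    ~(((d | ~v) | (b & (~h | ~d)))) = False
      (d | ~v) | (b & (~h | ~d)) = True
        d | ~v = True
          ~v = False
        b & (~h | ~d) = False
          ~h | ~d = False
            ~h = False
            ~d = False
The formula evaluates to True.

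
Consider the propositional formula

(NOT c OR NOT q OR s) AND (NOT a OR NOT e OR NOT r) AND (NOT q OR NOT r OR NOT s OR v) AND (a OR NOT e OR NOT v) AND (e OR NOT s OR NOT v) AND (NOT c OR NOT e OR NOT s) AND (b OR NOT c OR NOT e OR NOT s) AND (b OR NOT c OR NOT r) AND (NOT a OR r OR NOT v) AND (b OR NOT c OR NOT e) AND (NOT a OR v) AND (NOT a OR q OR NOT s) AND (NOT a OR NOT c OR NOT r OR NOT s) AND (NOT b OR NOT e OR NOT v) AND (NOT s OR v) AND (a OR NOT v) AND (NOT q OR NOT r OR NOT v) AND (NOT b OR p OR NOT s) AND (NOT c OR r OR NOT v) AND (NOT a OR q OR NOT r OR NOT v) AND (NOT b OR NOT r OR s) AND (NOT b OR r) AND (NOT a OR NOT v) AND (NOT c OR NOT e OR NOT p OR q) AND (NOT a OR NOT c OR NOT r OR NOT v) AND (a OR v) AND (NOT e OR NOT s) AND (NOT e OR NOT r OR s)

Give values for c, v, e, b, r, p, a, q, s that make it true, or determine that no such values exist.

Case v = True:
  (a OR NOT v) forces a = True.
  Clause (NOT a OR NOT v) is falsified — contradiction.
Case v = False:
  (NOT a OR v) forces a = False.
  Clause (a OR v) is falsified — contradiction.
Both cases fail, so the formula is unsatisfiable.

No satisfying assignment exists.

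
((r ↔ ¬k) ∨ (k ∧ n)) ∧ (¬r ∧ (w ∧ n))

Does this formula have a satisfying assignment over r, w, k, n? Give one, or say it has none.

r = False, w = True, k = True, n = True

  (r ↔ ¬k) ∨ (k ∧ n) = True
    r ↔ ¬k = True
      ¬k = False
    k ∧ n = True
  ¬r ∧ (w ∧ n) = True
    ¬r = True
    w ∧ n = True
Both conjuncts True, so the formula holds.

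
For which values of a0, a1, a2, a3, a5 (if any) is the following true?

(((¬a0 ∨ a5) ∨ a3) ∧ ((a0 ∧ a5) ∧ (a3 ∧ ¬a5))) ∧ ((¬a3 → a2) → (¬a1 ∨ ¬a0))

Unsatisfiable

Case a5 = True: the conjunct ¬a5 is False.
Case a5 = False: the conjunct a5 is False.
Both cases fail — unsatisfiable.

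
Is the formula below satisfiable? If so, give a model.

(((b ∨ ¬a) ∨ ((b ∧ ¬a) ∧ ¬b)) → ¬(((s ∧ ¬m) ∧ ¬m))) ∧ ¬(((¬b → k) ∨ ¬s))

k = False; b = False; a = True; s = True; m = False

  ((b ∨ ¬a) ∨ ((b ∧ ¬a) ∧ ¬b)) → ¬(((s ∧ ¬m) ∧ ¬m)) = True
    (b ∨ ¬a) ∨ ((b ∧ ¬a) ∧ ¬b) = False
      b ∨ ¬a = False
        ¬a = False
      (b ∧ ¬a) ∧ ¬b = False
        b ∧ ¬a = False
          ¬a = False
        ¬b = True
    ¬(((s ∧ ¬m) ∧ ¬m)) = False
      (s ∧ ¬m) ∧ ¬m = True
        s ∧ ¬m = True
          ¬m = True
        ¬m = True
  ¬(((¬b → k) ∨ ¬s)) = True
    (¬b → k) ∨ ¬s = False
      ¬b → k = False
        ¬b = True
      ¬s = False
Both conjuncts True, so the formula holds.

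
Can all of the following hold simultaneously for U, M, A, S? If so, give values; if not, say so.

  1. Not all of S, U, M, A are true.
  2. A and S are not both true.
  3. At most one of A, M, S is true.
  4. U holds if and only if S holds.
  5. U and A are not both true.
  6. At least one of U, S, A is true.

U: True; M: False; A: False; S: True

  (1) {S, U, M, A}: 2/4 true — not all ✓
  (2) A=F, S=T — not both ✓
  (3) {A, M, S}: 1 true — at most one ✓
  (4) U=T, S=T — same ✓
  (5) U=T, A=F — not both ✓
  (6) {U, S, A}: 2 true — at least one ✓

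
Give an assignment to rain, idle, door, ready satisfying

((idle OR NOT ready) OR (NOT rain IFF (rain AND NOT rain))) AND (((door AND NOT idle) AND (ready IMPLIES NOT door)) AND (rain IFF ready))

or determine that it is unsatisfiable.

rain = False, idle = False, door = True, ready = False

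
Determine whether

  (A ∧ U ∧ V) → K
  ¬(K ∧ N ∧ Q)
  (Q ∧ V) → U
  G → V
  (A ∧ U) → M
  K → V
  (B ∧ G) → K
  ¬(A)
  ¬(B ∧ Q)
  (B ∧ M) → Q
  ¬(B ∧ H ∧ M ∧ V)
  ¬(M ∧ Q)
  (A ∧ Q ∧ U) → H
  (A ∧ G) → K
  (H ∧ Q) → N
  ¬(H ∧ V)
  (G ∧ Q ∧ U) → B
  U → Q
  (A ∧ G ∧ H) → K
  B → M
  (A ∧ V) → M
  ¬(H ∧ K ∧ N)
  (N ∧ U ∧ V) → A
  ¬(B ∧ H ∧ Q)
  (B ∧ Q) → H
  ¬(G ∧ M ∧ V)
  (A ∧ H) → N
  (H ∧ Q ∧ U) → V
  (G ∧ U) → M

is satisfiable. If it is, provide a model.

V = False, G = False, N = False, M = True, Q = False, A = False, H = True, U = False, K = False, B = False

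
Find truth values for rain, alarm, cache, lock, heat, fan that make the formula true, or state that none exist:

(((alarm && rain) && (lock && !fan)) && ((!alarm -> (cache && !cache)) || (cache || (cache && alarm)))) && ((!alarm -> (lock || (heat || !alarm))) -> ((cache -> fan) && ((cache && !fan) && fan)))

No satisfying assignment exists.

The conjunct (!alarm -> (lock || (heat || !alarm))) -> ((cache -> fan) && ((cache && !fan) && fan)) is unsatisfiable on its own:
  alarm = True: simplifies to (cache -> fan) && ((cache && !fan) && fan).
    fan = True: the conjunct !fan is False.
    fan = False: the conjunct fan is False.
  alarm = False: simplifies to (cache -> fan) && ((cache && !fan) && fan).
    fan = True: the conjunct !fan is False.
    fan = False: the conjunct fan is False.
So the whole conjunction is unsatisfiable.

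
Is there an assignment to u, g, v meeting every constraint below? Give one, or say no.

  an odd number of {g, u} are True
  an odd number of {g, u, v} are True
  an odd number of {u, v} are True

u=T, g=F, v=F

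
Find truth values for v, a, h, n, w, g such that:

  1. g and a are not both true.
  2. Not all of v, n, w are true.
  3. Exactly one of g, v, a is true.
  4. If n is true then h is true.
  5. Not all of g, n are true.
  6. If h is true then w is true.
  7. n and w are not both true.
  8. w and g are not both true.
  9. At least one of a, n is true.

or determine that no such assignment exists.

v = False, a = True, h = True, n = False, w = True, g = False

  (1) g=F, a=T — not both ✓
  (2) {v, n, w}: 1/3 true — not all ✓
  (3) {g, v, a}: 1 true — exactly one ✓
  (4) n=F ⇒ h: vacuous ✓
  (5) {g, n}: 0/2 true — not all ✓
  (6) h=T ⇒ w: T ✓
  (7) n=F, w=T — not both ✓
  (8) w=T, g=F — not both ✓
  (9) {a, n}: 1 true — at least one ✓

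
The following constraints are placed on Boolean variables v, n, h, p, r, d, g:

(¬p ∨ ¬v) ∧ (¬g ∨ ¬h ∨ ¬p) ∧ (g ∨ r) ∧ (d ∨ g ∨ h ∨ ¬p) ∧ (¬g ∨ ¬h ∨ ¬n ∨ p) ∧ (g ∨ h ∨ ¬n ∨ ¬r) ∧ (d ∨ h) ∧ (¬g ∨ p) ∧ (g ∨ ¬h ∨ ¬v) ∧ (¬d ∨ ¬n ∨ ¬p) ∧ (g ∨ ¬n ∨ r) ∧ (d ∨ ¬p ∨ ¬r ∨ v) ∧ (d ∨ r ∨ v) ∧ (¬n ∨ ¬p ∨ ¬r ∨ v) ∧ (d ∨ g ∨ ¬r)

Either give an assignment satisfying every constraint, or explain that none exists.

Set v = False.
Set n = True.
Set h = True.
Try p = True:
  (¬g ∨ ¬h ∨ ¬p) forces g = False.
  (g ∨ r) forces r = True.
  clause (¬n ∨ ¬p ∨ ¬r ∨ v) is falsified — backtrack.
So p = False.
  then (¬g ∨ ¬h ∨ ¬n ∨ p) forces g = False.
  then (g ∨ ¬n ∨ r) forces r = True.
  then (d ∨ g ∨ ¬r) forces d = True.
All clauses satisfied.

v=F, n=T, h=T, p=F, r=T, d=T, g=F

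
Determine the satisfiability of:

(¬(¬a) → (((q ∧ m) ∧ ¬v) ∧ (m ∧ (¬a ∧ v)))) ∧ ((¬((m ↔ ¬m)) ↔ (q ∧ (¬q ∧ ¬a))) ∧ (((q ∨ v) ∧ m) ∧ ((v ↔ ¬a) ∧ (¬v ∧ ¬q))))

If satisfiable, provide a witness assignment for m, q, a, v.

No satisfying assignment exists.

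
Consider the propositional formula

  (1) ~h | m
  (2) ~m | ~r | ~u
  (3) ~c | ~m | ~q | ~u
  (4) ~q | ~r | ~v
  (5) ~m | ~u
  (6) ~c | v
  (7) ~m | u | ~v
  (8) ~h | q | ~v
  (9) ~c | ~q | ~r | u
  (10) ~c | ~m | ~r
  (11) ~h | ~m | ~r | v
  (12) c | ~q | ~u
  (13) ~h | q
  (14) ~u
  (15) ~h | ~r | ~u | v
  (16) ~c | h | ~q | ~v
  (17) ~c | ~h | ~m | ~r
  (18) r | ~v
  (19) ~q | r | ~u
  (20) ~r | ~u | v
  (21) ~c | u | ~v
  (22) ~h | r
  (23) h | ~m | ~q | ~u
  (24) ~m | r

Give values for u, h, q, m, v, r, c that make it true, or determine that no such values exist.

Unit clause (~u) forces u = False.
Set h = False.
Set q = True.
Set m = True.
  then (~m | u | ~v) forces v = False.
  then (~m | r) forces r = True.
  then (~c | v) forces c = False.
All clauses satisfied.

u = False; h = False; q = True; m = True; v = False; r = True; c = False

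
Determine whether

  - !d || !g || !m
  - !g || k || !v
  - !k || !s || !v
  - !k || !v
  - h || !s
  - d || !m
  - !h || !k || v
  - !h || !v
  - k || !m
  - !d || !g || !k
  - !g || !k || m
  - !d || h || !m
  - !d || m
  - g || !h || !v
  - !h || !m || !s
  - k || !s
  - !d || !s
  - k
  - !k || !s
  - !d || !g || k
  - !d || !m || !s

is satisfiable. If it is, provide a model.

Unit clause (k) forces k = True.
In (!k || !s) only !s is left, so s = False.
In (!k || !v) only !v is left, so v = False.
In (!h || !k || v) only !h is left, so h = False.
Try d = True:
  (!d || !g || !k) forces g = False.
  (!d || h || !m) forces m = False.
  clause (!d || m) is falsified — backtrack.
So d = False.
  then (d || !m) forces m = False.
  then (!g || !k || m) forces g = False.
All clauses satisfied.

d: False; k: True; m: False; h: False; g: False; v: False; s: False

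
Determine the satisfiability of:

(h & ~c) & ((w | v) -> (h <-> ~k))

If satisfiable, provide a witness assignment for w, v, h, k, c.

w = False, v = False, h = True, k = True, c = False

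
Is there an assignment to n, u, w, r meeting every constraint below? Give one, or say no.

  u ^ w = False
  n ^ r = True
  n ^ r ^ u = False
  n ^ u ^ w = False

n = False; u = True; w = True; r = True

u ^ w = T ^ T = False ✓
n ^ r = F ^ T = True ✓
n ^ r ^ u = F ^ T ^ T = False ✓
n ^ u ^ w = F ^ T ^ T = False ✓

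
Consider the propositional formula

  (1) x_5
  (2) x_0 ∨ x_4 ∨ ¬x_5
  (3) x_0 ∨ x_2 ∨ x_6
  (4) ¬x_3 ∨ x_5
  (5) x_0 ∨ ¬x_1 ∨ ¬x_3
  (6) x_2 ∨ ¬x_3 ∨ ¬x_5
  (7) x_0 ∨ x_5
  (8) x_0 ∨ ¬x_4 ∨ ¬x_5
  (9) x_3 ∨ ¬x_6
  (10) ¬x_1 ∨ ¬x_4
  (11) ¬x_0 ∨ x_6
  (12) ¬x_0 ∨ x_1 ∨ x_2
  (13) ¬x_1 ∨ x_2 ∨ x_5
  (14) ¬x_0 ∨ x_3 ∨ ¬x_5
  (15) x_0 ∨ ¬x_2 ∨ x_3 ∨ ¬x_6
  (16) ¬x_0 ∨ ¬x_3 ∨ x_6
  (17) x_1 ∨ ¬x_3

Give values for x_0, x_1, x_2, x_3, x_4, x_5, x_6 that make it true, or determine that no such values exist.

x_0=T, x_1=T, x_2=T, x_3=T, x_4=F, x_5=T, x_6=T

Unit clause (x_5) forces x_5 = True.
Try x_0 = False:
  (x_0 ∨ x_4 ∨ ¬x_5) forces x_4 = True.
  clause (x_0 ∨ ¬x_4 ∨ ¬x_5) is falsified — backtrack.
So x_0 = True.
  then (¬x_0 ∨ x_6) forces x_6 = True.
  then (¬x_0 ∨ x_3 ∨ ¬x_5) forces x_3 = True.
  then (x_1 ∨ ¬x_3) forces x_1 = True.
  then (x_2 ∨ ¬x_3 ∨ ¬x_5) forces x_2 = True.
  then (¬x_1 ∨ ¬x_4) forces x_4 = False.
All clauses satisfied.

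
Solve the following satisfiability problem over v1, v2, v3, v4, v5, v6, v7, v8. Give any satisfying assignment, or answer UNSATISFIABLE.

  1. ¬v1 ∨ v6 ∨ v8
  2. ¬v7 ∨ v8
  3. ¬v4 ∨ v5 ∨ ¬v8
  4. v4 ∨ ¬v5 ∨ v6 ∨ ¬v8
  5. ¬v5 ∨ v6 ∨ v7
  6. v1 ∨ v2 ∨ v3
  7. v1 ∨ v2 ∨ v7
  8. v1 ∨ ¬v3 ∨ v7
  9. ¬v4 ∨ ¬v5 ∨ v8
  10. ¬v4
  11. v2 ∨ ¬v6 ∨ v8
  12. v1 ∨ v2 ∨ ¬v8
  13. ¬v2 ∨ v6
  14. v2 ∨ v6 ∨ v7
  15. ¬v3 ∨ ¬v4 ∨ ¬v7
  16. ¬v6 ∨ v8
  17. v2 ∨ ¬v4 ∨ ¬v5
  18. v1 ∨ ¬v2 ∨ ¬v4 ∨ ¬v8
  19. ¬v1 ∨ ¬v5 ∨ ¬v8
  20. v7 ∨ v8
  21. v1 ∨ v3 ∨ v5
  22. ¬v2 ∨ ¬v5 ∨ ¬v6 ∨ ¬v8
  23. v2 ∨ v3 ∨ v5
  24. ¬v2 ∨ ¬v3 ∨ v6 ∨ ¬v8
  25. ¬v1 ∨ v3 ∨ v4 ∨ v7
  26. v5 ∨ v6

v1 = True; v2 = True; v3 = True; v4 = False; v5 = False; v6 = True; v7 = False; v8 = True

Unit clause (¬v4) forces v4 = False.
Set v1 = True.
Set v2 = True.
  then (¬v2 ∨ v6) forces v6 = True.
  then (¬v6 ∨ v8) forces v8 = True.
  then (¬v1 ∨ ¬v5 ∨ ¬v8) forces v5 = False.
Set v3 = True.
Set v7 = False.
All clauses satisfied.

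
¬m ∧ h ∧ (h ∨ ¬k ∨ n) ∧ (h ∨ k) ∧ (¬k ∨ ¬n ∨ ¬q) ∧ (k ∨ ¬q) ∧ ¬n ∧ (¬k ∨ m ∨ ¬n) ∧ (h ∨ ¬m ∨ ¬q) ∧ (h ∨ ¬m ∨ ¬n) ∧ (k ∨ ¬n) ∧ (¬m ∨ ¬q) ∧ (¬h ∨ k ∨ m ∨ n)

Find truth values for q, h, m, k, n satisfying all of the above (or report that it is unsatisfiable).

Unit clause (¬m) forces m = False.
Unit clause (h) forces h = True.
Unit clause (¬n) forces n = False.
In (¬h ∨ k ∨ m ∨ n) only k is left, so k = True.
Set q = True.
All clauses satisfied.

q = True, h = True, m = False, k = True, n = False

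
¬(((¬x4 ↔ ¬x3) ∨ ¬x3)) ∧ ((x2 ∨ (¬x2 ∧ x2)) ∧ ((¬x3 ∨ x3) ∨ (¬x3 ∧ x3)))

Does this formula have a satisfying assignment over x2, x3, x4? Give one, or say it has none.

x2 = True, x3 = True, x4 = False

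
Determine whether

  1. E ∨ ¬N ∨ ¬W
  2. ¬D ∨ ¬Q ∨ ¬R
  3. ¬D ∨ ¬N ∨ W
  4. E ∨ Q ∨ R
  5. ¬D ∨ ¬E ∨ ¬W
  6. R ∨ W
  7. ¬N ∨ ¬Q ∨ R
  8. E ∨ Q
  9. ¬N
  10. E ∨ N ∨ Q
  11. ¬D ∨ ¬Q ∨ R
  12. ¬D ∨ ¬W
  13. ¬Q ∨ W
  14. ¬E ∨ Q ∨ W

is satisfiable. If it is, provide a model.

Unit clause (¬N) forces N = False.
Try D = True:
  (¬D ∨ ¬W) forces W = False.
  (R ∨ W) forces R = True.
  (¬D ∨ ¬Q ∨ ¬R) forces Q = False.
  (E ∨ Q) forces E = True.
  clause (¬E ∨ Q ∨ W) is falsified — backtrack.
So D = False.
Set Q = True.
  then (¬Q ∨ W) forces W = True.
Set R = False.
Set E = False.
All clauses satisfied.

D = False, Q = True, R = False, N = False, E = False, W = True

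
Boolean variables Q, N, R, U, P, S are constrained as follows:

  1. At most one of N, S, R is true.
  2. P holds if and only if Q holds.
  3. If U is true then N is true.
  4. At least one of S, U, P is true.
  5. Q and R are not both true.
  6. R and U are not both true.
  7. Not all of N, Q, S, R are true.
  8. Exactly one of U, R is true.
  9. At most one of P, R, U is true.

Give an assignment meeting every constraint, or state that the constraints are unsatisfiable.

Q = False; N = True; R = False; U = True; P = False; S = False

  (1) {N, S, R}: 1 true — at most one ✓
  (2) P=F, Q=F — same ✓
  (3) U=T ⇒ N: T ✓
  (4) {S, U, P}: 1 true — at least one ✓
  (5) Q=F, R=F — not both ✓
  (6) R=F, U=T — not both ✓
  (7) {N, Q, S, R}: 1/4 true — not all ✓
  (8) {U, R}: 1 true — exactly one ✓
  (9) {P, R, U}: 1 true — at most one ✓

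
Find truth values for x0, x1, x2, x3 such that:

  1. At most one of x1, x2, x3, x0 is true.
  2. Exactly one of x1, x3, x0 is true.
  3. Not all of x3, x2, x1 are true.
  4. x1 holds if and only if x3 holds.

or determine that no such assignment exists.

x0 = True, x1 = False, x2 = False, x3 = False

  (1) {x1, x2, x3, x0}: 1 true — at most one ✓
  (2) {x1, x3, x0}: 1 true — exactly one ✓
  (3) {x3, x2, x1}: 0/3 true — not all ✓
  (4) x1=F, x3=F — same ✓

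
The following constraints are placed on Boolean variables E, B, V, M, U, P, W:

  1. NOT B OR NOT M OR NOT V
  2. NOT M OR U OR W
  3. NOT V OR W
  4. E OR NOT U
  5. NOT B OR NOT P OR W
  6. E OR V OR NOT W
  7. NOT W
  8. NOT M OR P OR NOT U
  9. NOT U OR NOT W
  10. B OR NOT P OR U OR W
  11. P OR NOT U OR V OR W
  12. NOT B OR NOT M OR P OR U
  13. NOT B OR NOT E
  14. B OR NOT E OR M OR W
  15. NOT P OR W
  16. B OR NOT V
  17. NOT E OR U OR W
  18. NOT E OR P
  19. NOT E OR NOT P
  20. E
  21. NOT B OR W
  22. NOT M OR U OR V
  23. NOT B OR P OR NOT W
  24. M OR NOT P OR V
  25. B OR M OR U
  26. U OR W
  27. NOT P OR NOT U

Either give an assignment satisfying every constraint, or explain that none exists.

Case W = True:
  Clause (NOT W) is falsified — contradiction.
Case W = False:
  (NOT V OR W) forces V = False.
  (NOT P OR W) forces P = False.
  (P OR NOT U OR V OR W) forces U = False.
  Clause (U OR W) is falsified — contradiction.
Both cases fail, so the formula is unsatisfiable.

No satisfying assignment exists.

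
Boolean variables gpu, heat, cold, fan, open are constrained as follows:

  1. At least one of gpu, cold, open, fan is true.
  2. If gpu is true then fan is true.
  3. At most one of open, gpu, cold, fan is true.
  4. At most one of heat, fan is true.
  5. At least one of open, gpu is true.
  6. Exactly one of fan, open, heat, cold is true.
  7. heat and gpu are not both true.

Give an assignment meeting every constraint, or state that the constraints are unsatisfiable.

gpu = False, heat = False, cold = False, fan = False, open = True

  (1) {gpu, cold, open, fan}: 1 true — at least one ✓
  (2) gpu=F ⇒ fan: vacuous ✓
  (3) {open, gpu, cold, fan}: 1 true — at most one ✓
  (4) {heat, fan}: 0 true — at most one ✓
  (5) {open, gpu}: 1 true — at least one ✓
  (6) {fan, open, heat, cold}: 1 true — exactly one ✓
  (7) heat=F, gpu=F — not both ✓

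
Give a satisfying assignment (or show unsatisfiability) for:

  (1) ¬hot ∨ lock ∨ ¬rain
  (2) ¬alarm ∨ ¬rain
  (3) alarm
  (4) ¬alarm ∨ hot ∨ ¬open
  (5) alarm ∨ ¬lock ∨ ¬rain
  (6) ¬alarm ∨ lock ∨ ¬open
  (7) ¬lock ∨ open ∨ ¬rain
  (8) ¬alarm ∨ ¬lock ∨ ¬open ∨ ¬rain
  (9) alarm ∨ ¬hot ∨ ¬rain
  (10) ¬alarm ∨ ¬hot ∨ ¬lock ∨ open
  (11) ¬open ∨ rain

Unit clause (alarm) forces alarm = True.
In (¬alarm ∨ ¬rain) only ¬rain is left, so rain = False.
In (¬open ∨ rain) only ¬open is left, so open = False.
Set hot = False.
Set lock = False.
All clauses satisfied.

hot = False; alarm = True; lock = False; open = False; rain = False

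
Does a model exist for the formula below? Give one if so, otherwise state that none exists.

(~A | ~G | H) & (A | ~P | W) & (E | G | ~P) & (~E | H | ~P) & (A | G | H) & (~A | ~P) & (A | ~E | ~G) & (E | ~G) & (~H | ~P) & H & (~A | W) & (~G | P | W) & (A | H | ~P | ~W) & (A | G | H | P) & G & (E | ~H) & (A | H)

G = True; W = True; A = True; P = False; H = True; E = True

Unit clause (H) forces H = True.
Unit clause (G) forces G = True.
In (E | ~H) only E is left, so E = True.
In (A | ~E | ~G) only A is left, so A = True.
In (~H | ~P) only ~P is left, so P = False.
In (~A | W) only W is left, so W = True.
All clauses satisfied.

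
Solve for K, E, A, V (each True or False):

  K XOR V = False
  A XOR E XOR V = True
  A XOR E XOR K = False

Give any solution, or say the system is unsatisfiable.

Unsatisfiable

Adding constraints 1, 2, 3 mod 2: every variable appears an even number of times on the left, so the left side is 0.
But the right sides sum to 1 (mod 2). 0 ≠ 1 — the system is inconsistent.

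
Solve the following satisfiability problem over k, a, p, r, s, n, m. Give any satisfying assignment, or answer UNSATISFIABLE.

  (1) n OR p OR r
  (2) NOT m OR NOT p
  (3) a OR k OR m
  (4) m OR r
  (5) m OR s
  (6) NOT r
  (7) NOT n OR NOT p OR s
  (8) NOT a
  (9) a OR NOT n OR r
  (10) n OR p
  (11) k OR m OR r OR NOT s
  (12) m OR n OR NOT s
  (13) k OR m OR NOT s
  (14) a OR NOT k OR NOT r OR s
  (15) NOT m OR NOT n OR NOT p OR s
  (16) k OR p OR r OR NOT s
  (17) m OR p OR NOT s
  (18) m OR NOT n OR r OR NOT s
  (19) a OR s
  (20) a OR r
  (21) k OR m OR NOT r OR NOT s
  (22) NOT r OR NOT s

UNSATISFIABLE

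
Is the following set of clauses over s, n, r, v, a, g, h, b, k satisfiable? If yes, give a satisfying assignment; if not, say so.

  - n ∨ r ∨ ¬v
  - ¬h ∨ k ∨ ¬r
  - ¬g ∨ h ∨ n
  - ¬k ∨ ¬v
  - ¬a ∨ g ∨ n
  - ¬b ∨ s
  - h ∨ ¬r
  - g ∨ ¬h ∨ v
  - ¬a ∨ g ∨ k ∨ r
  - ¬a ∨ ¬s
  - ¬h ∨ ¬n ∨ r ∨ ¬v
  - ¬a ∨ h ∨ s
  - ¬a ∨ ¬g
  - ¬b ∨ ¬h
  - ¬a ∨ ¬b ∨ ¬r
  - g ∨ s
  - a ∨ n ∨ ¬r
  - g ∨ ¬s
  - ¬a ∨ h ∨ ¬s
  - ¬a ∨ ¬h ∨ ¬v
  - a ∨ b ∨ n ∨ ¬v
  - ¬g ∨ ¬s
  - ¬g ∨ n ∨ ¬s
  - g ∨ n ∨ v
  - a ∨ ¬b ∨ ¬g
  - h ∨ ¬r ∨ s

s: False, n: True, r: False, v: False, a: False, g: True, h: False, b: False, k: True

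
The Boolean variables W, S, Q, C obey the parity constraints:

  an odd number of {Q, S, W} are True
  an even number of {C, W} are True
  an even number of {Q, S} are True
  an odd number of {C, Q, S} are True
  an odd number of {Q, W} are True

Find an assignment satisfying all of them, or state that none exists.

W=T, S=F, Q=F, C=T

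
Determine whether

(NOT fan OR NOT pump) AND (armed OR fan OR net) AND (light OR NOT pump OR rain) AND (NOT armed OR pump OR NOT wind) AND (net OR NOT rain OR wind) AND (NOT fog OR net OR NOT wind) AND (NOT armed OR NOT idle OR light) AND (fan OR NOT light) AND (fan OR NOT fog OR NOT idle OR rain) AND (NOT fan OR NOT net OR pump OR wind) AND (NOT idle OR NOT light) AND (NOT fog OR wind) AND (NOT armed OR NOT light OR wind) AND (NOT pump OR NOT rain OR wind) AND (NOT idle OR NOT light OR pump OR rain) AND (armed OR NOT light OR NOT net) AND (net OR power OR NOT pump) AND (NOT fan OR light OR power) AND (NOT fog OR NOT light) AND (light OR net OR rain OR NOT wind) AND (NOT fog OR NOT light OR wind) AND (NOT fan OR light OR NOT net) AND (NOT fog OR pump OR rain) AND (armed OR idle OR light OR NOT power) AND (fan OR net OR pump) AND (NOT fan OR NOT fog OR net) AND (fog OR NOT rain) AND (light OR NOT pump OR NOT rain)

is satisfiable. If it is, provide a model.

fan = False; wind = False; rain = False; light = False; fog = False; pump = False; idle = False; power = False; armed = False; net = True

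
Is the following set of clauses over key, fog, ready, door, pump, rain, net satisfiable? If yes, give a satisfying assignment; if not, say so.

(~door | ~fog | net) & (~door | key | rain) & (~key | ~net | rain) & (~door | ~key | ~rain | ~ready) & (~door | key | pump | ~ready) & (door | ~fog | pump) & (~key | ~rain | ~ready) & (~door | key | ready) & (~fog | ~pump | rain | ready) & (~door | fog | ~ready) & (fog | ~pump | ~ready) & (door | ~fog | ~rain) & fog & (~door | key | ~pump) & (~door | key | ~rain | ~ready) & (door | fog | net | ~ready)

key = True; fog = True; ready = False; door = True; pump = False; rain = True; net = True

Unit clause (fog) forces fog = True.
Set key = True.
Set ready = False.
Try door = False:
  (door | ~fog | pump) forces pump = True.
  (~fog | ~pump | rain | ready) forces rain = True.
  clause (door | ~fog | ~rain) is falsified — backtrack.
So door = True.
  then (~door | ~fog | net) forces net = True.
  then (~key | ~net | rain) forces rain = True.
Set pump = False.
All clauses satisfied.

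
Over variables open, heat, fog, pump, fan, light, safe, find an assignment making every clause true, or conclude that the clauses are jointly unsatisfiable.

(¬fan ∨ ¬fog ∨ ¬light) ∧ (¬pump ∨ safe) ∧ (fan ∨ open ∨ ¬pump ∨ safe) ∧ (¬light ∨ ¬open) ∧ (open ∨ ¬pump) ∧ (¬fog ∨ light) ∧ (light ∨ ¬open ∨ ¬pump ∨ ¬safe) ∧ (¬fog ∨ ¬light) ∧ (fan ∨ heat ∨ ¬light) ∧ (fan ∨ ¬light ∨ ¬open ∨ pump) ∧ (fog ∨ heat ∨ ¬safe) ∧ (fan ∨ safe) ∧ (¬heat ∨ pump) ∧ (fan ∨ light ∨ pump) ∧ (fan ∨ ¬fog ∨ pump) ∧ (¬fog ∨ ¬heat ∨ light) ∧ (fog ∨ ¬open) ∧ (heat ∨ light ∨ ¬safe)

Try open = True:
  (¬light ∨ ¬open) forces light = False.
  (¬fog ∨ light) forces fog = False.
  clause (fog ∨ ¬open) is falsified — backtrack.
So open = False.
  then (open ∨ ¬pump) forces pump = False.
  then (¬heat ∨ pump) forces heat = False.
Try fog = True:
  (¬fog ∨ light) forces light = True.
  clause (¬fog ∨ ¬light) is falsified — backtrack.
So fog = False.
  then (fog ∨ heat ∨ ¬safe) forces safe = False.
  then (fan ∨ safe) forces fan = True.
Set light = True.
All clauses satisfied.

open: False, heat: False, fog: False, pump: False, fan: True, light: True, safe: False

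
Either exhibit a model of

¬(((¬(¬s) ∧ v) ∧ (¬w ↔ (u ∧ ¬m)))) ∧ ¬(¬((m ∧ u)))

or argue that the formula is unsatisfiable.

u: True, v: False, s: True, w: True, m: True

  ¬(((¬(¬s) ∧ v) ∧ (¬w ↔ (u ∧ ¬m)))) = True
    (¬(¬s) ∧ v) ∧ (¬w ↔ (u ∧ ¬m)) = False
      ¬(¬s) ∧ v = False
        ¬(¬s) = True
          ¬s = False
      ¬w ↔ (u ∧ ¬m) = True
        ¬w = False
        u ∧ ¬m = False
          ¬m = False
  ¬(¬((m ∧ u))) = True
    ¬((m ∧ u)) = False
      m ∧ u = True
Both conjuncts True, so the formula holds.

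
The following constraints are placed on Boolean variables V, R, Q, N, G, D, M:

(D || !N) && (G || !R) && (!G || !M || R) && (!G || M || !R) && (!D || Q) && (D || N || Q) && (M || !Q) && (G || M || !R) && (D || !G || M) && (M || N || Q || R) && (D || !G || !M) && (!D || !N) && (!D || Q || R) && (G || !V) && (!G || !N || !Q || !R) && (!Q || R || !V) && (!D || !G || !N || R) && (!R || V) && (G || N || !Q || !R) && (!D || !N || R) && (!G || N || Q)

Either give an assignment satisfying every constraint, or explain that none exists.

Set V = False.
  then (!R || V) forces R = False.
Try Q = False:
  (!D || Q) forces D = False.
  (D || !N) forces N = False.
  clause (D || N || Q) is falsified — backtrack.
So Q = True.
  then (M || !Q) forces M = True.
  then (!G || !M || R) forces G = False.
Set N = False.
Set D = True.
All clauses satisfied.

V=F; R=F; Q=T; N=F; G=F; D=T; M=T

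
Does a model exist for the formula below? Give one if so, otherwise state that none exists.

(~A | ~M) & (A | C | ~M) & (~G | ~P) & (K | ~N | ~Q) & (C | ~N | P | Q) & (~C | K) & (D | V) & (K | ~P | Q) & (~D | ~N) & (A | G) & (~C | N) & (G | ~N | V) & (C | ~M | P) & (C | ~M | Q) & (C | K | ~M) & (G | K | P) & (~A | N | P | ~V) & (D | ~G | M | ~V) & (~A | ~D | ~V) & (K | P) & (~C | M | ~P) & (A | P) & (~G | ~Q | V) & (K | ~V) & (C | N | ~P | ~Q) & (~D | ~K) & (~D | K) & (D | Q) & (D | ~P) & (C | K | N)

Try V = False:
  (D | V) forces D = True.
  (~D | ~N) forces N = False.
  (~C | N) forces C = False.
  (~D | ~K) forces K = False.
  clause (~D | K) is falsified — backtrack.
So V = True.
  then (K | ~V) forces K = True.
  then (~D | ~K) forces D = False.
  then (D | Q) forces Q = True.
  then (D | ~P) forces P = False.
  then (A | P) forces A = True.
  then (~A | ~M) forces M = False.
  then (~A | N | P | ~V) forces N = True.
  then (D | ~G | M | ~V) forces G = False.
Set C = False.
All clauses satisfied.

V = True, A = True, Q = True, C = False, P = False, K = True, N = True, D = False, M = False, G = False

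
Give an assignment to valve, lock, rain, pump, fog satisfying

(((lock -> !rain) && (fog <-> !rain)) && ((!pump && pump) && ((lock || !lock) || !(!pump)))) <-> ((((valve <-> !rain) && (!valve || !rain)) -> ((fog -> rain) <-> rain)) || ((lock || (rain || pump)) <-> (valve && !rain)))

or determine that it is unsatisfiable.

valve = True, lock = False, rain = False, pump = False, fog = False

  (((lock -> !rain) && (fog <-> !rain)) && ((!pump && pump) && ((lock || !lock) || !(!pump)))) <-> ((((valve <-> !rain) && (!valve || !rain)) -> ((fog -> rain) <-> rain)) || ((lock || (rain || pump)) <-> (valve && !rain))) = True
    ((lock -> !rain) && (fog <-> !rain)) && ((!pump && pump) && ((lock || !lock) || !(!pump))) = False
      (lock -> !rain) && (fog <-> !rain) = False
        lock -> !rain = True
          !rain = True
        fog <-> !rain = False
          !rain = True
      (!pump && pump) && ((lock || !lock) || !(!pump)) = False
        !pump && pump = False
          !pump = True
        (lock || !lock) || !(!pump) = True
          lock || !lock = True
            !lock = True
          !(!pump) = False
            !pump = True
    (((valve <-> !rain) && (!valve || !rain)) -> ((fog -> rain) <-> rain)) || ((lock || (rain || pump)) <-> (valve && !rain)) = False
      ((valve <-> !rain) && (!valve || !rain)) -> ((fog -> rain) <-> rain) = False
        (valve <-> !rain) && (!valve || !rain) = True
          valve <-> !rain = True
            !rain = True
          !valve || !rain = True
            !valve = False
            !rain = True
        (fog -> rain) <-> rain = False
          fog -> rain = True
      (lock || (rain || pump)) <-> (valve && !rain) = False
        lock || (rain || pump) = False
          rain || pump = False
        valve && !rain = True
          !rain = True
The formula evaluates to True.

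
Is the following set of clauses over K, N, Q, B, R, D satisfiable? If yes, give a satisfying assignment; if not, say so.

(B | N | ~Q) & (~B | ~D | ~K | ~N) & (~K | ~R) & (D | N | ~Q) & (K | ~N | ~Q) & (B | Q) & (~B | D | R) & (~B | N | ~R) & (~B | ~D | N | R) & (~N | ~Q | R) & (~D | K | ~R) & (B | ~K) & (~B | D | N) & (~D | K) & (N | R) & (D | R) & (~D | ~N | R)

Try K = True:
  (~K | ~R) forces R = False.
  (B | ~K) forces B = True.
  (~B | D | R) forces D = True.
  (~B | ~D | ~K | ~N) forces N = False.
  clause (~B | ~D | N | R) is falsified — backtrack.
So K = False.
  then (~D | K) forces D = False.
  then (D | R) forces R = True.
Set N = True.
  then (K | ~N | ~Q) forces Q = False.
  then (B | Q) forces B = True.
All clauses satisfied.

K=F, N=T, Q=F, B=T, R=T, D=F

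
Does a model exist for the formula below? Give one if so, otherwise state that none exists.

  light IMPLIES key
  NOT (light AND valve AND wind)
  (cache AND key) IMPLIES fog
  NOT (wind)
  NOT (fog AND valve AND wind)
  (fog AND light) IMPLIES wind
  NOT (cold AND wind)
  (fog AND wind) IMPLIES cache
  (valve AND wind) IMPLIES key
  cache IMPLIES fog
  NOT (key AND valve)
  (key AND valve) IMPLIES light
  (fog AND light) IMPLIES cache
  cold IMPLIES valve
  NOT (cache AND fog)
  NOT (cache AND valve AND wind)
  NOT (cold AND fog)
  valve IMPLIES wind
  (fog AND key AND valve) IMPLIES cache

Unit clause (NOT wind) forces wind = False.
In (NOT valve OR wind) only NOT valve is left, so valve = False.
In (NOT cold OR valve) only NOT cold is left, so cold = False.
Set light = True.
  then (key OR NOT light) forces key = True.
  then (NOT fog OR NOT light OR wind) forces fog = False.
  then (NOT cache OR fog OR NOT key) forces cache = False.
All clauses satisfied.

valve = False, light = True, cold = False, wind = False, key = True, fog = False, cache = False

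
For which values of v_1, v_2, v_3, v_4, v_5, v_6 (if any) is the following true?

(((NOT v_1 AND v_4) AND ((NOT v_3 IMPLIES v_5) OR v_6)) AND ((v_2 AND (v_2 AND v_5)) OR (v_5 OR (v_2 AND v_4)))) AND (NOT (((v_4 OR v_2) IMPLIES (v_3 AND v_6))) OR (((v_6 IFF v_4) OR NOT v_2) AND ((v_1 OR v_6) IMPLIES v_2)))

v_1 = False; v_2 = True; v_3 = False; v_4 = True; v_5 = True; v_6 = False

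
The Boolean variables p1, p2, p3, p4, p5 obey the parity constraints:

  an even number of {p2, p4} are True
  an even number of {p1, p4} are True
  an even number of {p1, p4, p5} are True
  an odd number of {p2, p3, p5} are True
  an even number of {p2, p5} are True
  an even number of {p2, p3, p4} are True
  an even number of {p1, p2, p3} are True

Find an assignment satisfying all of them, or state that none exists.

Unsatisfiable

Adding constraints 1, 4, 5, 6 mod 2: every variable appears an even number of times on the left, so the left side is 0.
But the right sides sum to 1 (mod 2). 0 ≠ 1 — the system is inconsistent.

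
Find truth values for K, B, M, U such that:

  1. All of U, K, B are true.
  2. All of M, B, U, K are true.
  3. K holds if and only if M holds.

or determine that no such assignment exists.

K: True, B: True, M: True, U: True

  (1) {U, K, B}: all 3 true ✓
  (2) {M, B, U, K}: all 4 true ✓
  (3) K=T, M=T — same ✓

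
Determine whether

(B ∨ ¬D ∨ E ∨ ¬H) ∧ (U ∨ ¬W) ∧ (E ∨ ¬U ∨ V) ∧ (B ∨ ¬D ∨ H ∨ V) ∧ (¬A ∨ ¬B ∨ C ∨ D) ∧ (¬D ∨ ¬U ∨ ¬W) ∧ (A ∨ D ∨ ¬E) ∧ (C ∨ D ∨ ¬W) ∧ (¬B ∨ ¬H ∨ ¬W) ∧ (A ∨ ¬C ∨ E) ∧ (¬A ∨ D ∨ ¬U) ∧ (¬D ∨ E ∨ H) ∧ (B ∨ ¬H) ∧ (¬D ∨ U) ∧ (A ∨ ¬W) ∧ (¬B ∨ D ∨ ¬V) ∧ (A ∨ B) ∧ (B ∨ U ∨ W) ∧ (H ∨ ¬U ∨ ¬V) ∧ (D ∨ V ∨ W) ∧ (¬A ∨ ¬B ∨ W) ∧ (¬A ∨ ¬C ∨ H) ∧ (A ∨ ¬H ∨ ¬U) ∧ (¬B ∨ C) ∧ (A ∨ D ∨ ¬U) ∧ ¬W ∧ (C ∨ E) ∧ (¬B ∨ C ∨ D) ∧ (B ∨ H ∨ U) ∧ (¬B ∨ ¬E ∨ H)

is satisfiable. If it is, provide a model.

Unsatisfiable — no assignment works.

Case A = True:
  (¬W) forces W = False.
  (¬A ∨ ¬B ∨ W) forces B = False.
  (B ∨ ¬H) forces H = False.
  (B ∨ U ∨ W) forces U = True.
  (¬A ∨ D ∨ ¬U) forces D = True.
  (B ∨ ¬D ∨ H ∨ V) forces V = True.
  Clause (H ∨ ¬U ∨ ¬V) is falsified — contradiction.
Case A = False:
  (A ∨ ¬W) forces W = False.
  (A ∨ B) forces B = True.
  (¬B ∨ C) forces C = True.
  (A ∨ ¬C ∨ E) forces E = True.
  (A ∨ D ∨ ¬E) forces D = True.
  (¬D ∨ U) forces U = True.
  (A ∨ ¬H ∨ ¬U) forces H = False.
  Clause (¬B ∨ ¬E ∨ H) is falsified — contradiction.
Both cases fail, so the formula is unsatisfiable.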